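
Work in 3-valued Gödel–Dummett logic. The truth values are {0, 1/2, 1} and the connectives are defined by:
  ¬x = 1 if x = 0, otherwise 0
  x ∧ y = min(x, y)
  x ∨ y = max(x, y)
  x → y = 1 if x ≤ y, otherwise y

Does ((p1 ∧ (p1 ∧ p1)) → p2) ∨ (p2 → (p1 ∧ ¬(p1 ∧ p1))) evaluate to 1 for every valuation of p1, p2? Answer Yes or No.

No

Counterexample: take p1 = 1, p2 = 1/2.
p1 ∧ p1 = 1 ∧ 1 = 1
p1 ∧ (p1 ∧ p1) = 1 ∧ 1 = 1
(p1 ∧ (p1 ∧ p1)) → p2 = 1 → 1/2 = 1/2
p1 ∧ p1 = 1 ∧ 1 = 1
¬(p1 ∧ p1) = ¬1 = 0
p1 ∧ ¬(p1 ∧ p1) = 1 ∧ 0 = 0
p2 → (p1 ∧ ¬(p1 ∧ p1)) = 1/2 → 0 = 0
((p1 ∧ (p1 ∧ p1)) → p2) ∨ (p2 → (p1 ∧ ¬(p1 ∧ p1))) = 1/2 ∨ 0 = 1/2
This gives 1/2 ≠ 1.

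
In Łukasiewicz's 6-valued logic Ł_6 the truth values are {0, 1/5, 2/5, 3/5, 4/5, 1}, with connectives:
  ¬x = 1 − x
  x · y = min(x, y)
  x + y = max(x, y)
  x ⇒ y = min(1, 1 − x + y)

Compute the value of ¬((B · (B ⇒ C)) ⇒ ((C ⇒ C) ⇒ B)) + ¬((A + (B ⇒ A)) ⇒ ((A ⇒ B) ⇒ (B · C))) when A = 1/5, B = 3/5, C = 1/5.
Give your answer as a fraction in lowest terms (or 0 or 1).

2/5

B ⇒ C = 3/5 ⇒ 1/5 = 3/5
B · (B ⇒ C) = 3/5 · 3/5 = 3/5
C ⇒ C = 1/5 ⇒ 1/5 = 1
(C ⇒ C) ⇒ B = 1 ⇒ 3/5 = 3/5
(B · (B ⇒ C)) ⇒ ((C ⇒ C) ⇒ B) = 3/5 ⇒ 3/5 = 1
¬((B · (B ⇒ C)) ⇒ ((C ⇒ C) ⇒ B)) = ¬1 = 0
B ⇒ A = 3/5 ⇒ 1/5 = 3/5
A + (B ⇒ A) = 1/5 + 3/5 = 3/5
A ⇒ B = 1/5 ⇒ 3/5 = 1
B · C = 3/5 · 1/5 = 1/5
(A ⇒ B) ⇒ (B · C) = 1 ⇒ 1/5 = 1/5
(A + (B ⇒ A)) ⇒ ((A ⇒ B) ⇒ (B · C)) = 3/5 ⇒ 1/5 = 3/5
¬((A + (B ⇒ A)) ⇒ ((A ⇒ B) ⇒ (B · C))) = ¬3/5 = 2/5
¬((B · (B ⇒ C)) ⇒ ((C ⇒ C) ⇒ B)) + ¬((A + (B ⇒ A)) ⇒ ((A ⇒ B) ⇒ (B · C))) = 0 + 2/5 = 2/5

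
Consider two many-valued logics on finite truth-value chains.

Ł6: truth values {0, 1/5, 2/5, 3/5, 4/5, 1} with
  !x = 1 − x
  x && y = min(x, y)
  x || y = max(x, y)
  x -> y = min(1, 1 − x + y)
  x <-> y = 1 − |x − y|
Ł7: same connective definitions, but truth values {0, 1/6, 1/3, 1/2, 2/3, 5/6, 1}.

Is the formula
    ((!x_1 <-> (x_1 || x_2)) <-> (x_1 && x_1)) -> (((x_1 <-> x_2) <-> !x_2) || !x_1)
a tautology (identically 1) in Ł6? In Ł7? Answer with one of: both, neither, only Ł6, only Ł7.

neither

In Ł6: at x_1 = 2/5, x_2 = 1 the value is 4/5 — not a tautology.
In Ł7: at x_1 = 1/2, x_2 = 2/3 the value is 5/6 — not a tautology.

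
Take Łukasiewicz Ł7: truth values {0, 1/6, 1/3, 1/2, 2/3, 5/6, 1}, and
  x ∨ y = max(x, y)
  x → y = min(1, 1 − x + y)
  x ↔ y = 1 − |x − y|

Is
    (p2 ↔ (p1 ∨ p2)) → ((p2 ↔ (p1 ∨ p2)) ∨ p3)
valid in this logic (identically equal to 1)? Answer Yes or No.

Yes

At p1 = 1/3, p2 = 1/6, p3 = 5/6, for instance:
p1 ∨ p2 = 1/3 ∨ 1/6 = 1/3
p2 ↔ (p1 ∨ p2) = 1/6 ↔ 1/3 = 5/6
(p2 ↔ (p1 ∨ p2)) ∨ p3 = 5/6 ∨ 5/6 = 5/6
(p2 ↔ (p1 ∨ p2)) → ((p2 ↔ (p1 ∨ p2)) ∨ p3) = 5/6 → 5/6 = 1
and checking the remaining 342 assignments likewise gives ≥ 1 in every case.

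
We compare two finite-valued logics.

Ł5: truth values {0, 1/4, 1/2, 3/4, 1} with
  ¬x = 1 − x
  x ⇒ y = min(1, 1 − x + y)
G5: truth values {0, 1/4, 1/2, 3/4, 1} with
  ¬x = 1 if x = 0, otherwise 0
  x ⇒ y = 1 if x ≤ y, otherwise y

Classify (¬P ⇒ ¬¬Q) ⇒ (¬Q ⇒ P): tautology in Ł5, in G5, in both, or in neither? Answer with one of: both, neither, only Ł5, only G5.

In Ł5: every assignment gives 1 — tautology.
In G5: at P = 1/4, Q = 0 the value is 1/4 — not a tautology.

only Ł5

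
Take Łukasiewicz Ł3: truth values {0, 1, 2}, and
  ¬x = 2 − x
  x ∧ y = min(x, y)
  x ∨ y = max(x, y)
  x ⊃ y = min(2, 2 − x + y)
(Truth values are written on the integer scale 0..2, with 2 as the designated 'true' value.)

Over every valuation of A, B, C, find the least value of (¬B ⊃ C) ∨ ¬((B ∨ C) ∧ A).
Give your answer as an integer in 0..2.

Take A = 1, B = 0, C = 1:
¬B = ¬0 = 2
¬B ⊃ C = 2 ⊃ 1 = 1
B ∨ C = 0 ∨ 1 = 1
(B ∨ C) ∧ A = 1 ∧ 1 = 1
¬((B ∨ C) ∧ A) = ¬1 = 1
(¬B ⊃ C) ∨ ¬((B ∨ C) ∧ A) = 1 ∨ 1 = 1
No assignment yields a value below 1, so this is the minimum.

1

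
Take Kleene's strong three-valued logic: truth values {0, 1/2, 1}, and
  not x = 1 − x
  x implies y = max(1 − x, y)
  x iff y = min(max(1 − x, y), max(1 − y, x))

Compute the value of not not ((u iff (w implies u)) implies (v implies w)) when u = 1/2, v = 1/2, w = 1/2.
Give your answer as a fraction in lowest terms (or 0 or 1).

w implies u = 1/2 implies 1/2 = 1/2
u iff (w implies u) = 1/2 iff 1/2 = 1/2
v implies w = 1/2 implies 1/2 = 1/2
(u iff (w implies u)) implies (v implies w) = 1/2 implies 1/2 = 1/2
not ((u iff (w implies u)) implies (v implies w)) = not 1/2 = 1/2
not not ((u iff (w implies u)) implies (v implies w)) = not 1/2 = 1/2

1/2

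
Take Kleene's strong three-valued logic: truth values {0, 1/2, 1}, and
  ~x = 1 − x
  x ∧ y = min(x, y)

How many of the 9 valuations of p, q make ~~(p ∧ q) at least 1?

1

p = 0, q = 0 ↦ 0  <
p = 0, q = 1/2 ↦ 0  <
p = 0, q = 1 ↦ 0  <
p = 1/2, q = 0 ↦ 0  <
p = 1/2, q = 1/2 ↦ 1/2  <
p = 1/2, q = 1 ↦ 1/2  <
p = 1, q = 0 ↦ 0  <
p = 1, q = 1/2 ↦ 1/2  <
p = 1, q = 1 ↦ 1  ≥
So 1 of the 9 assignments meets the threshold.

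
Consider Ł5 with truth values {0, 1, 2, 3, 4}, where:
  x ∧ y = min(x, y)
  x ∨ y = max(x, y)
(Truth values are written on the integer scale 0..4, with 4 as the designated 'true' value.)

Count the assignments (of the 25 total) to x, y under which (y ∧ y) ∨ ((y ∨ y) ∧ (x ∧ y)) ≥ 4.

value 4: 5 assignments (counts)
value 3: 5 assignments
value 2: 5 assignments
value 1: 5 assignments
value 0: 5 assignments
So 5 of the 25 assignments meet the threshold.

5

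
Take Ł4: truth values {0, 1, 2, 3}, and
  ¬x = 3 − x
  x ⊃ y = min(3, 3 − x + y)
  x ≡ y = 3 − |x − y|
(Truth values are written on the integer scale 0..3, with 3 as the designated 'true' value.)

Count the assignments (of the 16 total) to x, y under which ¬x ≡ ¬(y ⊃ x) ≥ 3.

7

x = 0, y = 0 ↦ 0  <
x = 0, y = 1 ↦ 1  <
x = 0, y = 2 ↦ 2  <
x = 0, y = 3 ↦ 3  ≥
x = 1, y = 0 ↦ 1  <
x = 1, y = 1 ↦ 1  <
x = 1, y = 2 ↦ 2  <
x = 1, y = 3 ↦ 3  ≥
x = 2, y = 0 ↦ 2  <
x = 2, y = 1 ↦ 2  <
x = 2, y = 2 ↦ 2  <
x = 2, y = 3 ↦ 3  ≥
x = 3, y = 0 ↦ 3  ≥
x = 3, y = 1 ↦ 3  ≥
x = 3, y = 2 ↦ 3  ≥
x = 3, y = 3 ↦ 3  ≥
So 7 of the 16 assignments meet the threshold.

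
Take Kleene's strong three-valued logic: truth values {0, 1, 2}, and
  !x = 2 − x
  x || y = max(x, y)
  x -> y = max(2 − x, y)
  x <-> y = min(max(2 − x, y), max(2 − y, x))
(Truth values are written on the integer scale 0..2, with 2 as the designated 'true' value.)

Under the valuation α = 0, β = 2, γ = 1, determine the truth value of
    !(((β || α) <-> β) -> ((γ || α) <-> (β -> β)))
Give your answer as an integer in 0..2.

1

β || α = 2 || 0 = 2
(β || α) <-> β = 2 <-> 2 = 2
γ || α = 1 || 0 = 1
β -> β = 2 -> 2 = 2
(γ || α) <-> (β -> β) = 1 <-> 2 = 1
((β || α) <-> β) -> ((γ || α) <-> (β -> β)) = 2 -> 1 = 1
!(((β || α) <-> β) -> ((γ || α) <-> (β -> β))) = !1 = 1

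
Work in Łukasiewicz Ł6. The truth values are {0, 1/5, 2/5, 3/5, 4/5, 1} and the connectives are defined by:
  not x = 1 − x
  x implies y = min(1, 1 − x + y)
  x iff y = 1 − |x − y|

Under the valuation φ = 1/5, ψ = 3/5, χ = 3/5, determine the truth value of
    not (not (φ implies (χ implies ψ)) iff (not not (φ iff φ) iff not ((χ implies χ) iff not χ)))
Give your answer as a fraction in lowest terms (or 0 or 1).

χ implies ψ = 3/5 implies 3/5 = 1
φ implies (χ implies ψ) = 1/5 implies 1 = 1
not (φ implies (χ implies ψ)) = not 1 = 0
φ iff φ = 1/5 iff 1/5 = 1
not (φ iff φ) = not 1 = 0
not not (φ iff φ) = not 0 = 1
χ implies χ = 3/5 implies 3/5 = 1
not χ = not 3/5 = 2/5
(χ implies χ) iff not χ = 1 iff 2/5 = 2/5
not ((χ implies χ) iff not χ) = not 2/5 = 3/5
not not (φ iff φ) iff not ((χ implies χ) iff not χ) = 1 iff 3/5 = 3/5
not (φ implies (χ implies ψ)) iff (not not (φ iff φ) iff not ((χ implies χ) iff not χ)) = 0 iff 3/5 = 2/5
not (not (φ implies (χ implies ψ)) iff (not not (φ iff φ) iff not ((χ implies χ) iff not χ))) = not 2/5 = 3/5

3/5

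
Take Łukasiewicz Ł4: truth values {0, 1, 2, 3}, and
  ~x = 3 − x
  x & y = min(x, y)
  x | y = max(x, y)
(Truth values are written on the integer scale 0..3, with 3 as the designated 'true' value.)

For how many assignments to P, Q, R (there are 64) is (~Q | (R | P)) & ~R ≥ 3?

7

value 3: 7 assignments (counts)
value 2: 17 assignments
value 1: 23 assignments
value 0: 17 assignments
So 7 of the 64 assignments meet the threshold.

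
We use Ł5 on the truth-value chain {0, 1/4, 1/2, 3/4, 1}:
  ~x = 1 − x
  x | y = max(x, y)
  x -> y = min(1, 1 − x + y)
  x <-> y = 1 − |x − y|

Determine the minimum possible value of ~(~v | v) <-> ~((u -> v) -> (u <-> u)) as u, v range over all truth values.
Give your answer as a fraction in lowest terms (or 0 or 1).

1/2

Take u = 0, v = 1/2:
~v = ~1/2 = 1/2
~v | v = 1/2 | 1/2 = 1/2
~(~v | v) = ~1/2 = 1/2
u -> v = 0 -> 1/2 = 1
u <-> u = 0 <-> 0 = 1
(u -> v) -> (u <-> u) = 1 -> 1 = 1
~((u -> v) -> (u <-> u)) = ~1 = 0
~(~v | v) <-> ~((u -> v) -> (u <-> u)) = 1/2 <-> 0 = 1/2
No assignment yields a value below 1/2, so this is the minimum.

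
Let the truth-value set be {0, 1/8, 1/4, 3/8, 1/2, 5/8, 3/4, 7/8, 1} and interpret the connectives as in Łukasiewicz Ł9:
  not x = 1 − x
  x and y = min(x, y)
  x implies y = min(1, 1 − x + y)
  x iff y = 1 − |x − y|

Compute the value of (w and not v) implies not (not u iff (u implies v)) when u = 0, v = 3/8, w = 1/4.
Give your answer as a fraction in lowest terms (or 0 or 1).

not v = not 3/8 = 5/8
w and not v = 1/4 and 5/8 = 1/4
not u = not 0 = 1
u implies v = 0 implies 3/8 = 1
not u iff (u implies v) = 1 iff 1 = 1
not (not u iff (u implies v)) = not 1 = 0
(w and not v) implies not (not u iff (u implies v)) = 1/4 implies 0 = 3/4

3/4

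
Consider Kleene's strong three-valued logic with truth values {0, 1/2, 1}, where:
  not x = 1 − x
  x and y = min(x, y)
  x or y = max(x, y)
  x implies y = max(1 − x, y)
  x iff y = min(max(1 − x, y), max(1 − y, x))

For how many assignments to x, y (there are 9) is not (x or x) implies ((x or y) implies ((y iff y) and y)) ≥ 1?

6

x = 0, y = 0 ↦ 1  ≥
x = 0, y = 1/2 ↦ 1/2  <
x = 0, y = 1 ↦ 1  ≥
x = 1/2, y = 0 ↦ 1/2  <
x = 1/2, y = 1/2 ↦ 1/2  <
x = 1/2, y = 1 ↦ 1  ≥
x = 1, y = 0 ↦ 1  ≥
x = 1, y = 1/2 ↦ 1  ≥
x = 1, y = 1 ↦ 1  ≥
So 6 of the 9 assignments meet the threshold.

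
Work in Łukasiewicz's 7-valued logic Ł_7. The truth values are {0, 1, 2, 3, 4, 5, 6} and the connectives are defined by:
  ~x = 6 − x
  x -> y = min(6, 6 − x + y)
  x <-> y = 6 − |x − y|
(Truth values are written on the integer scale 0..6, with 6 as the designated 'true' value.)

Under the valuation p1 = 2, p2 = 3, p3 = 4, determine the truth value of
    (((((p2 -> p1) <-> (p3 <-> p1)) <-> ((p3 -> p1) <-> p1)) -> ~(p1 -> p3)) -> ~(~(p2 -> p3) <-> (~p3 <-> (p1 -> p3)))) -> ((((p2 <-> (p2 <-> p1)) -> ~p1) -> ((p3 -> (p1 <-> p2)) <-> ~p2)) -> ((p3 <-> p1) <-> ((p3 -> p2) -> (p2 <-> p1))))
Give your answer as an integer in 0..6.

p2 -> p1 = 3 -> 2 = 5
p3 <-> p1 = 4 <-> 2 = 4
(p2 -> p1) <-> (p3 <-> p1) = 5 <-> 4 = 5
p3 -> p1 = 4 -> 2 = 4
(p3 -> p1) <-> p1 = 4 <-> 2 = 4
((p2 -> p1) <-> (p3 <-> p1)) <-> ((p3 -> p1) <-> p1) = 5 <-> 4 = 5
p1 -> p3 = 2 -> 4 = 6
~(p1 -> p3) = ~6 = 0
(((p2 -> p1) <-> (p3 <-> p1)) <-> ((p3 -> p1) <-> p1)) -> ~(p1 -> p3) = 5 -> 0 = 1
p2 -> p3 = 3 -> 4 = 6
~(p2 -> p3) = ~6 = 0
~p3 = ~4 = 2
p1 -> p3 = 2 -> 4 = 6
~p3 <-> (p1 -> p3) = 2 <-> 6 = 2
~(p2 -> p3) <-> (~p3 <-> (p1 -> p3)) = 0 <-> 2 = 4
~(~(p2 -> p3) <-> (~p3 <-> (p1 -> p3))) = ~4 = 2
((((p2 -> p1) <-> (p3 <-> p1)) <-> ((p3 -> p1) <-> p1)) -> ~(p1 -> p3)) -> ~(~(p2 -> p3) <-> (~p3 <-> (p1 -> p3))) = 1 -> 2 = 6
p2 <-> p1 = 3 <-> 2 = 5
p2 <-> (p2 <-> p1) = 3 <-> 5 = 4
~p1 = ~2 = 4
(p2 <-> (p2 <-> p1)) -> ~p1 = 4 -> 4 = 6
p1 <-> p2 = 2 <-> 3 = 5
p3 -> (p1 <-> p2) = 4 -> 5 = 6
~p2 = ~3 = 3
(p3 -> (p1 <-> p2)) <-> ~p2 = 6 <-> 3 = 3
((p2 <-> (p2 <-> p1)) -> ~p1) -> ((p3 -> (p1 <-> p2)) <-> ~p2) = 6 -> 3 = 3
p3 <-> p1 = 4 <-> 2 = 4
p3 -> p2 = 4 -> 3 = 5
p2 <-> p1 = 3 <-> 2 = 5
(p3 -> p2) -> (p2 <-> p1) = 5 -> 5 = 6
(p3 <-> p1) <-> ((p3 -> p2) -> (p2 <-> p1)) = 4 <-> 6 = 4
(((p2 <-> (p2 <-> p1)) -> ~p1) -> ((p3 -> (p1 <-> p2)) <-> ~p2)) -> ((p3 <-> p1) <-> ((p3 -> p2) -> (p2 <-> p1))) = 3 -> 4 = 6
(((((p2 -> p1) <-> (p3 <-> p1)) <-> ((p3 -> p1) <-> p1)) -> ~(p1 -> p3)) -> ~(~(p2 -> p3) <-> (~p3 <-> (p1 -> p3)))) -> ((((p2 <-> (p2 <-> p1)) -> ~p1) -> ((p3 -> (p1 <-> p2)) <-> ~p2)) -> ((p3 <-> p1) <-> ((p3 -> p2) -> (p2 <-> p1)))) = 6 -> 6 = 6

6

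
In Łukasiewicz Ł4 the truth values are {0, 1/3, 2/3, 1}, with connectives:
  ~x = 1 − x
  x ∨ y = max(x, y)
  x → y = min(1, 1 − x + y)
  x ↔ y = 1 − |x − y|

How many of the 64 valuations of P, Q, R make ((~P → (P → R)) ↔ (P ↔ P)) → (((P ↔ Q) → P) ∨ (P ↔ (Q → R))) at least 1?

38

value 1: 38 assignments (counts)
value 2/3: 15 assignments
value 1/3: 7 assignments
value 0: 4 assignments
So 38 of the 64 assignments meet the threshold.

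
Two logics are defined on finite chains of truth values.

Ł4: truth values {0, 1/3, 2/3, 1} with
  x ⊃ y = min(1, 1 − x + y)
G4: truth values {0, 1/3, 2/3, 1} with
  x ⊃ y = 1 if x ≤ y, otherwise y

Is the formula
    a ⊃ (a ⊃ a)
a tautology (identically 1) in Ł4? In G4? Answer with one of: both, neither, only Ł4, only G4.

both

In Ł4: every assignment gives 1 — tautology.
In G4: every assignment gives 1 — tautology.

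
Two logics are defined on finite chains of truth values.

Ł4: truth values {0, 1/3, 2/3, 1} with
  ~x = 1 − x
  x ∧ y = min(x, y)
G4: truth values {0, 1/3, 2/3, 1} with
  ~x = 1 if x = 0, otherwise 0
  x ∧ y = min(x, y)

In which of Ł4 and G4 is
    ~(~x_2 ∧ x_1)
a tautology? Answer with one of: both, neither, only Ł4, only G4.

neither

In Ł4: at x_1 = 1/3, x_2 = 0 the value is 2/3 — not a tautology.
In G4: at x_1 = 1/3, x_2 = 0 the value is 0 — not a tautology.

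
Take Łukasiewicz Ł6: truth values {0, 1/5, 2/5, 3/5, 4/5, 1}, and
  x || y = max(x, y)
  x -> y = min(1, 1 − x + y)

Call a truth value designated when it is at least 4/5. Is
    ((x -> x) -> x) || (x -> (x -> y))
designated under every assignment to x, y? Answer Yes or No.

At x = 2/5, y = 1/5, for instance:
x -> x = 2/5 -> 2/5 = 1
(x -> x) -> x = 1 -> 2/5 = 2/5
x -> y = 2/5 -> 1/5 = 4/5
x -> (x -> y) = 2/5 -> 4/5 = 1
((x -> x) -> x) || (x -> (x -> y)) = 2/5 || 1 = 1
and checking the remaining 35 assignments likewise gives ≥ 4/5 in every case.

Yes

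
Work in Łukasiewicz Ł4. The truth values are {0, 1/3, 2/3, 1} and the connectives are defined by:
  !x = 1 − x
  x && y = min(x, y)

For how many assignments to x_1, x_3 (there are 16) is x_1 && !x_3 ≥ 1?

x_1 = 0, x_3 = 0 ↦ 0  <
x_1 = 0, x_3 = 1/3 ↦ 0  <
x_1 = 0, x_3 = 2/3 ↦ 0  <
x_1 = 0, x_3 = 1 ↦ 0  <
x_1 = 1/3, x_3 = 0 ↦ 1/3  <
x_1 = 1/3, x_3 = 1/3 ↦ 1/3  <
x_1 = 1/3, x_3 = 2/3 ↦ 1/3  <
x_1 = 1/3, x_3 = 1 ↦ 0  <
x_1 = 2/3, x_3 = 0 ↦ 2/3  <
x_1 = 2/3, x_3 = 1/3 ↦ 2/3  <
x_1 = 2/3, x_3 = 2/3 ↦ 1/3  <
x_1 = 2/3, x_3 = 1 ↦ 0  <
x_1 = 1, x_3 = 0 ↦ 1  ≥
x_1 = 1, x_3 = 1/3 ↦ 2/3  <
x_1 = 1, x_3 = 2/3 ↦ 1/3  <
x_1 = 1, x_3 = 1 ↦ 0  <
So 1 of the 16 assignments meets the threshold.

1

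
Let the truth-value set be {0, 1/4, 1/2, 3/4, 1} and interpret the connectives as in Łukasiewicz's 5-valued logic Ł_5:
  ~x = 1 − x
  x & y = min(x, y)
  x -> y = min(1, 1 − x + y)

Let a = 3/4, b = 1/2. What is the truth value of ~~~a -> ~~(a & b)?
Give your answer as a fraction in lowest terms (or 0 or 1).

~a = ~3/4 = 1/4
~~a = ~1/4 = 3/4
~~~a = ~3/4 = 1/4
a & b = 3/4 & 1/2 = 1/2
~(a & b) = ~1/2 = 1/2
~~(a & b) = ~1/2 = 1/2
~~~a -> ~~(a & b) = 1/4 -> 1/2 = 1

1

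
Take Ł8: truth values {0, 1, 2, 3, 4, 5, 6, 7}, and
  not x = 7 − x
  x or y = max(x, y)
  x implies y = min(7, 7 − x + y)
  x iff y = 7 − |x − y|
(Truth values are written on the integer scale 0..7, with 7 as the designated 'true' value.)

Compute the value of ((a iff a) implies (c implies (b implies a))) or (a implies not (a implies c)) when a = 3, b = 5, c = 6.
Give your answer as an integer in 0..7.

6

a iff a = 3 iff 3 = 7
b implies a = 5 implies 3 = 5
c implies (b implies a) = 6 implies 5 = 6
(a iff a) implies (c implies (b implies a)) = 7 implies 6 = 6
a implies c = 3 implies 6 = 7
not (a implies c) = not 7 = 0
a implies not (a implies c) = 3 implies 0 = 4
((a iff a) implies (c implies (b implies a))) or (a implies not (a implies c)) = 6 or 4 = 6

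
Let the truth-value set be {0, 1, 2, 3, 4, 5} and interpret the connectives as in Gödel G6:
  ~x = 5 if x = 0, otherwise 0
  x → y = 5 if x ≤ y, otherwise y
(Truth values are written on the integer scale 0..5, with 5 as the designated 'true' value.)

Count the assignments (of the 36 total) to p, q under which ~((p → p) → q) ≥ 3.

6

value 5: 6 assignments (counts)
value 0: 30 assignments
So 6 of the 36 assignments meet the threshold.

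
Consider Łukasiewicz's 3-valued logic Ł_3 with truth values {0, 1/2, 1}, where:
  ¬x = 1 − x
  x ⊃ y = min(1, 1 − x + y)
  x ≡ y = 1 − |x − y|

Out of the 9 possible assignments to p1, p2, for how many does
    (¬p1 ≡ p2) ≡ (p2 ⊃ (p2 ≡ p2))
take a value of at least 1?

3

p1 = 0, p2 = 0 ↦ 0  <
p1 = 0, p2 = 1/2 ↦ 1/2  <
p1 = 0, p2 = 1 ↦ 1  ≥
p1 = 1/2, p2 = 0 ↦ 1/2  <
p1 = 1/2, p2 = 1/2 ↦ 1  ≥
p1 = 1/2, p2 = 1 ↦ 1/2  <
p1 = 1, p2 = 0 ↦ 1  ≥
p1 = 1, p2 = 1/2 ↦ 1/2  <
p1 = 1, p2 = 1 ↦ 0  <
So 3 of the 9 assignments meet the threshold.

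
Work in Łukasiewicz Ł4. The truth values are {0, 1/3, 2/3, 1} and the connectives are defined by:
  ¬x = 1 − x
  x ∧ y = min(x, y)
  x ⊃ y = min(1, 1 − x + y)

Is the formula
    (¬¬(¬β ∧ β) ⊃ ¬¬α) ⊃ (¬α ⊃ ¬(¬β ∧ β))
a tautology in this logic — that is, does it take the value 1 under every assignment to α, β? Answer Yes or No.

Yes

α = 0, β = 0 ↦ 1
α = 0, β = 1/3 ↦ 1
α = 0, β = 2/3 ↦ 1
α = 0, β = 1 ↦ 1
α = 1/3, β = 0 ↦ 1
α = 1/3, β = 1/3 ↦ 1
α = 1/3, β = 2/3 ↦ 1
α = 1/3, β = 1 ↦ 1
α = 2/3, β = 0 ↦ 1
α = 2/3, β = 1/3 ↦ 1
α = 2/3, β = 2/3 ↦ 1
α = 2/3, β = 1 ↦ 1
α = 1, β = 0 ↦ 1
α = 1, β = 1/3 ↦ 1
α = 1, β = 2/3 ↦ 1
α = 1, β = 1 ↦ 1
Every assignment gives a value ≥ 1.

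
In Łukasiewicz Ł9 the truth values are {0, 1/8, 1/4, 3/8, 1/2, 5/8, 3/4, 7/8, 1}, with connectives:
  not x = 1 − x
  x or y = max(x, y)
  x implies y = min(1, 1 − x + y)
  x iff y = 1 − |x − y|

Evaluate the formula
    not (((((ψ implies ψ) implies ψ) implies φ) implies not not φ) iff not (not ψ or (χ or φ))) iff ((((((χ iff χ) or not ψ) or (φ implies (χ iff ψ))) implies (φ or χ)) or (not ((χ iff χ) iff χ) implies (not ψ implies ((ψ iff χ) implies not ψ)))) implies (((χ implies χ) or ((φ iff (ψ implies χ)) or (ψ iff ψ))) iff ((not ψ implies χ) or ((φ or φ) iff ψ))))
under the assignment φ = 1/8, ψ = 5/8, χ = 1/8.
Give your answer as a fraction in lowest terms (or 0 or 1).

1/4

ψ implies ψ = 5/8 implies 5/8 = 1
(ψ implies ψ) implies ψ = 1 implies 5/8 = 5/8
((ψ implies ψ) implies ψ) implies φ = 5/8 implies 1/8 = 1/2
not φ = not 1/8 = 7/8
not not φ = not 7/8 = 1/8
(((ψ implies ψ) implies ψ) implies φ) implies not not φ = 1/2 implies 1/8 = 5/8
not ψ = not 5/8 = 3/8
χ or φ = 1/8 or 1/8 = 1/8
not ψ or (χ or φ) = 3/8 or 1/8 = 3/8
not (not ψ or (χ or φ)) = not 3/8 = 5/8
((((ψ implies ψ) implies ψ) implies φ) implies not not φ) iff not (not ψ or (χ or φ)) = 5/8 iff 5/8 = 1
not (((((ψ implies ψ) implies ψ) implies φ) implies not not φ) iff not (not ψ or (χ or φ))) = not 1 = 0
χ iff χ = 1/8 iff 1/8 = 1
not ψ = not 5/8 = 3/8
(χ iff χ) or not ψ = 1 or 3/8 = 1
χ iff ψ = 1/8 iff 5/8 = 1/2
φ implies (χ iff ψ) = 1/8 implies 1/2 = 1
((χ iff χ) or not ψ) or (φ implies (χ iff ψ)) = 1 or 1 = 1
φ or χ = 1/8 or 1/8 = 1/8
(((χ iff χ) or not ψ) or (φ implies (χ iff ψ))) implies (φ or χ) = 1 implies 1/8 = 1/8
χ iff χ = 1/8 iff 1/8 = 1
(χ iff χ) iff χ = 1 iff 1/8 = 1/8
not ((χ iff χ) iff χ) = not 1/8 = 7/8
not ψ = not 5/8 = 3/8
ψ iff χ = 5/8 iff 1/8 = 1/2
not ψ = not 5/8 = 3/8
(ψ iff χ) implies not ψ = 1/2 implies 3/8 = 7/8
not ψ implies ((ψ iff χ) implies not ψ) = 3/8 implies 7/8 = 1
not ((χ iff χ) iff χ) implies (not ψ implies ((ψ iff χ) implies not ψ)) = 7/8 implies 1 = 1
((((χ iff χ) or not ψ) or (φ implies (χ iff ψ))) implies (φ or χ)) or (not ((χ iff χ) iff χ) implies (not ψ implies ((ψ iff χ) implies not ψ))) = 1/8 or 1 = 1
χ implies χ = 1/8 implies 1/8 = 1
ψ implies χ = 5/8 implies 1/8 = 1/2
φ iff (ψ implies χ) = 1/8 iff 1/2 = 5/8
ψ iff ψ = 5/8 iff 5/8 = 1
(φ iff (ψ implies χ)) or (ψ iff ψ) = 5/8 or 1 = 1
(χ implies χ) or ((φ iff (ψ implies χ)) or (ψ iff ψ)) = 1 or 1 = 1
not ψ = not 5/8 = 3/8
not ψ implies χ = 3/8 implies 1/8 = 3/4
φ or φ = 1/8 or 1/8 = 1/8
(φ or φ) iff ψ = 1/8 iff 5/8 = 1/2
(not ψ implies χ) or ((φ or φ) iff ψ) = 3/4 or 1/2 = 3/4
((χ implies χ) or ((φ iff (ψ implies χ)) or (ψ iff ψ))) iff ((not ψ implies χ) or ((φ or φ) iff ψ)) = 1 iff 3/4 = 3/4
(((((χ iff χ) or not ψ) or (φ implies (χ iff ψ))) implies (φ or χ)) or (not ((χ iff χ) iff χ) implies (not ψ implies ((ψ iff χ) implies not ψ)))) implies (((χ implies χ) or ((φ iff (ψ implies χ)) or (ψ iff ψ))) iff ((not ψ implies χ) or ((φ or φ) iff ψ))) = 1 implies 3/4 = 3/4
not (((((ψ implies ψ) implies ψ) implies φ) implies not not φ) iff not (not ψ or (χ or φ))) iff ((((((χ iff χ) or not ψ) or (φ implies (χ iff ψ))) implies (φ or χ)) or (not ((χ iff χ) iff χ) implies (not ψ implies ((ψ iff χ) implies not ψ)))) implies (((χ implies χ) or ((φ iff (ψ implies χ)) or (ψ iff ψ))) iff ((not ψ implies χ) or ((φ or φ) iff ψ)))) = 0 iff 3/4 = 1/4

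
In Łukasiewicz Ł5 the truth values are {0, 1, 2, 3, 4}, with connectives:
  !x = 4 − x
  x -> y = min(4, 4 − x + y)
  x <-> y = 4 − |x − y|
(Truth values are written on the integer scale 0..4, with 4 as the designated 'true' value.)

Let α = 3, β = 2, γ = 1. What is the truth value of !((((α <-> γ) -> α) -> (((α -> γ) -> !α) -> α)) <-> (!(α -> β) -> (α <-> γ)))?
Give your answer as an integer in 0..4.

0

α <-> γ = 3 <-> 1 = 2
(α <-> γ) -> α = 2 -> 3 = 4
α -> γ = 3 -> 1 = 2
!α = !3 = 1
(α -> γ) -> !α = 2 -> 1 = 3
((α -> γ) -> !α) -> α = 3 -> 3 = 4
((α <-> γ) -> α) -> (((α -> γ) -> !α) -> α) = 4 -> 4 = 4
α -> β = 3 -> 2 = 3
!(α -> β) = !3 = 1
α <-> γ = 3 <-> 1 = 2
!(α -> β) -> (α <-> γ) = 1 -> 2 = 4
(((α <-> γ) -> α) -> (((α -> γ) -> !α) -> α)) <-> (!(α -> β) -> (α <-> γ)) = 4 <-> 4 = 4
!((((α <-> γ) -> α) -> (((α -> γ) -> !α) -> α)) <-> (!(α -> β) -> (α <-> γ))) = !4 = 0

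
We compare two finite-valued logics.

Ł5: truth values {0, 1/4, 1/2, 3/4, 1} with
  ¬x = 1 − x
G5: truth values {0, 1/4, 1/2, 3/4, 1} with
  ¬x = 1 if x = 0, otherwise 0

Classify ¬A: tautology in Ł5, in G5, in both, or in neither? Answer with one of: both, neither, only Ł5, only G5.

neither

In Ł5: at A = 1/4 the value is 3/4 — not a tautology.
In G5: at A = 1/4 the value is 0 — not a tautology.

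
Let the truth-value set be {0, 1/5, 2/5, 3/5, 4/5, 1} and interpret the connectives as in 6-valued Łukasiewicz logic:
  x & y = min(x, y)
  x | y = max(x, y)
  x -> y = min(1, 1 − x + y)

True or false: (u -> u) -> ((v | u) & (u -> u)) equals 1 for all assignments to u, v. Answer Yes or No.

No

Counterexample: take u = 0, v = 0.
u -> u = 0 -> 0 = 1
v | u = 0 | 0 = 0
u -> u = 0 -> 0 = 1
(v | u) & (u -> u) = 0 & 1 = 0
(u -> u) -> ((v | u) & (u -> u)) = 1 -> 0 = 0
This gives 0 ≠ 1.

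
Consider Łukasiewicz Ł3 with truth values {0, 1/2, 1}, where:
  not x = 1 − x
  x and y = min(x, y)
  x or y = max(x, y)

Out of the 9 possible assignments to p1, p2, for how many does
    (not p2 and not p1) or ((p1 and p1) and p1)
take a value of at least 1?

4

p1 = 0, p2 = 0 ↦ 1  ≥
p1 = 0, p2 = 1/2 ↦ 1/2  <
p1 = 0, p2 = 1 ↦ 0  <
p1 = 1/2, p2 = 0 ↦ 1/2  <
p1 = 1/2, p2 = 1/2 ↦ 1/2  <
p1 = 1/2, p2 = 1 ↦ 1/2  <
p1 = 1, p2 = 0 ↦ 1  ≥
p1 = 1, p2 = 1/2 ↦ 1  ≥
p1 = 1, p2 = 1 ↦ 1  ≥
So 4 of the 9 assignments meet the threshold.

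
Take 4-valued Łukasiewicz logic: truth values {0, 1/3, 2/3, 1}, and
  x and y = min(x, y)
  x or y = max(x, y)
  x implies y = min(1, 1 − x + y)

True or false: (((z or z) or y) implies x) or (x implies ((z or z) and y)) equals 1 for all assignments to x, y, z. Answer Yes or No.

No

Counterexample: take x = 1/3, y = 0, z = 2/3.
z or z = 2/3 or 2/3 = 2/3
(z or z) or y = 2/3 or 0 = 2/3
((z or z) or y) implies x = 2/3 implies 1/3 = 2/3
z or z = 2/3 or 2/3 = 2/3
(z or z) and y = 2/3 and 0 = 0
x implies ((z or z) and y) = 1/3 implies 0 = 2/3
(((z or z) or y) implies x) or (x implies ((z or z) and y)) = 2/3 or 2/3 = 2/3
This gives 2/3 ≠ 1.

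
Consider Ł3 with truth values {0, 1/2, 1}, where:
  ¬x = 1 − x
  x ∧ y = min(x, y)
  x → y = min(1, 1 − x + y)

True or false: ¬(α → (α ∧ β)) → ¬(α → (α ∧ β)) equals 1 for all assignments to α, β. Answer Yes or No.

α = 0, β = 0 ↦ 1
α = 0, β = 1/2 ↦ 1
α = 0, β = 1 ↦ 1
α = 1/2, β = 0 ↦ 1
α = 1/2, β = 1/2 ↦ 1
α = 1/2, β = 1 ↦ 1
α = 1, β = 0 ↦ 1
α = 1, β = 1/2 ↦ 1
α = 1, β = 1 ↦ 1
Every assignment gives a value ≥ 1.

Yes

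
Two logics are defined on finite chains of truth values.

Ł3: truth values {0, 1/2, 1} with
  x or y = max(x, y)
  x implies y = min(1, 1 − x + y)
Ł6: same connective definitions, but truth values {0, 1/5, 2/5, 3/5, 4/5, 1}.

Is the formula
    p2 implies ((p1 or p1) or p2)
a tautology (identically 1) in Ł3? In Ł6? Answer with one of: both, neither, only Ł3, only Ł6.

both

In Ł3: every assignment gives 1 — tautology.
In Ł6: every assignment gives 1 — tautology.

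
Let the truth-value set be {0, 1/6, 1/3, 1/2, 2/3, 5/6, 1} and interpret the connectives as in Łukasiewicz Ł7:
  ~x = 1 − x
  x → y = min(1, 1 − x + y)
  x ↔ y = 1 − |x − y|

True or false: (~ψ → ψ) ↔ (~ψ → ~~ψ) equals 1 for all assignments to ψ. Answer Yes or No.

Yes

ψ = 0 ↦ 1
ψ = 1/6 ↦ 1
ψ = 1/3 ↦ 1
ψ = 1/2 ↦ 1
ψ = 2/3 ↦ 1
ψ = 5/6 ↦ 1
ψ = 1 ↦ 1
Every assignment gives a value ≥ 1.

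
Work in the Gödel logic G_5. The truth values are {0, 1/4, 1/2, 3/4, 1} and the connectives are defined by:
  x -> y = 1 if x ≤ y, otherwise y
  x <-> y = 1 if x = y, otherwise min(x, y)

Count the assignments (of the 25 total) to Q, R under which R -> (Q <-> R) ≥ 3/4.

value 1: 15 assignments (counts)
value 3/4: 1 assignment (counts)
value 1/2: 2 assignments
value 1/4: 3 assignments
value 0: 4 assignments
So 16 of the 25 assignments meet the threshold.

16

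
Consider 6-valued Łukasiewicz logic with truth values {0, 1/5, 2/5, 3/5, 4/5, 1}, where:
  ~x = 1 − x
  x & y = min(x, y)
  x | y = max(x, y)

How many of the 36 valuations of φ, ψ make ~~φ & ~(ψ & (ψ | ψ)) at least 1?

1

value 1: 1 assignment (counts)
value 4/5: 3 assignments
value 3/5: 5 assignments
value 2/5: 7 assignments
value 1/5: 9 assignments
value 0: 11 assignments
So 1 of the 36 assignments meets the threshold.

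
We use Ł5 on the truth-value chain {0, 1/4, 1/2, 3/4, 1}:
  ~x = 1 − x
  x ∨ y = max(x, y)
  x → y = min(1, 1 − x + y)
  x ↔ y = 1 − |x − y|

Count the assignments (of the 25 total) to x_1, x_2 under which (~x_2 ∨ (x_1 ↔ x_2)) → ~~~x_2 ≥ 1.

value 1: 13 assignments (counts)
value 3/4: 5 assignments
value 1/2: 4 assignments
value 1/4: 2 assignments
value 0: 1 assignment
So 13 of the 25 assignments meet the threshold.

13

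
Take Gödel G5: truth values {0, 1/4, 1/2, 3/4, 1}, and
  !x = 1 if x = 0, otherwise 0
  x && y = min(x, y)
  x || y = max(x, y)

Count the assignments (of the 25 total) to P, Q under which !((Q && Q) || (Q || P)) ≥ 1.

1

value 1: 1 assignment (counts)
value 0: 24 assignments
So 1 of the 25 assignments meets the threshold.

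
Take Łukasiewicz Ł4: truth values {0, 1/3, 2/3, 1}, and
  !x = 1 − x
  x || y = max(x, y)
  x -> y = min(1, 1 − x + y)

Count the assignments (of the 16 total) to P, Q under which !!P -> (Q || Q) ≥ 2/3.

P = 0, Q = 0 ↦ 1  ≥
P = 0, Q = 1/3 ↦ 1  ≥
P = 0, Q = 2/3 ↦ 1  ≥
P = 0, Q = 1 ↦ 1  ≥
P = 1/3, Q = 0 ↦ 2/3  ≥
P = 1/3, Q = 1/3 ↦ 1  ≥
P = 1/3, Q = 2/3 ↦ 1  ≥
P = 1/3, Q = 1 ↦ 1  ≥
P = 2/3, Q = 0 ↦ 1/3  <
P = 2/3, Q = 1/3 ↦ 2/3  ≥
P = 2/3, Q = 2/3 ↦ 1  ≥
P = 2/3, Q = 1 ↦ 1  ≥
P = 1, Q = 0 ↦ 0  <
P = 1, Q = 1/3 ↦ 1/3  <
P = 1, Q = 2/3 ↦ 2/3  ≥
P = 1, Q = 1 ↦ 1  ≥
So 13 of the 16 assignments meet the threshold.

13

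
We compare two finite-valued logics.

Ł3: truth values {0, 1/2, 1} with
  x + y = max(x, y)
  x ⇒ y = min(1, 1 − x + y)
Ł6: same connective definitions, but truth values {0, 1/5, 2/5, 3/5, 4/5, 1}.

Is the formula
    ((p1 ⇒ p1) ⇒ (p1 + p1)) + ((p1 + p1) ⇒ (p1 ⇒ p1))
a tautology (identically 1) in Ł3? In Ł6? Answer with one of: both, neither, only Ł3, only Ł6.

In Ł3: every assignment gives 1 — tautology.
In Ł6: every assignment gives 1 — tautology.

both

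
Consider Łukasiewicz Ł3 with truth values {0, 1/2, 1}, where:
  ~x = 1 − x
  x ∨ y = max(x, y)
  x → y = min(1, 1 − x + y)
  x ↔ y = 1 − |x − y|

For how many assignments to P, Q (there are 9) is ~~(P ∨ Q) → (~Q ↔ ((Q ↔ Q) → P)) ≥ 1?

P = 0, Q = 0 ↦ 1  ≥
P = 0, Q = 1/2 ↦ 1  ≥
P = 0, Q = 1 ↦ 1  ≥
P = 1/2, Q = 0 ↦ 1  ≥
P = 1/2, Q = 1/2 ↦ 1  ≥
P = 1/2, Q = 1 ↦ 1/2  <
P = 1, Q = 0 ↦ 1  ≥
P = 1, Q = 1/2 ↦ 1/2  <
P = 1, Q = 1 ↦ 0  <
So 6 of the 9 assignments meet the threshold.

6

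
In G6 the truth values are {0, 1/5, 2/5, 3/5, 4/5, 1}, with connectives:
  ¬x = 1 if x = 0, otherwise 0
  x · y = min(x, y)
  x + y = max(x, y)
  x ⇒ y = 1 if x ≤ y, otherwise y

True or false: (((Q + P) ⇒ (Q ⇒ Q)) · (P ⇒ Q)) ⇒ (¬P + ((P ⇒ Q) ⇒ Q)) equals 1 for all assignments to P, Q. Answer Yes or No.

Counterexample: take P = 1/5, Q = 1/5.
Q + P = 1/5 + 1/5 = 1/5
Q ⇒ Q = 1/5 ⇒ 1/5 = 1
(Q + P) ⇒ (Q ⇒ Q) = 1/5 ⇒ 1 = 1
P ⇒ Q = 1/5 ⇒ 1/5 = 1
((Q + P) ⇒ (Q ⇒ Q)) · (P ⇒ Q) = 1 · 1 = 1
¬P = ¬1/5 = 0
P ⇒ Q = 1/5 ⇒ 1/5 = 1
(P ⇒ Q) ⇒ Q = 1 ⇒ 1/5 = 1/5
¬P + ((P ⇒ Q) ⇒ Q) = 0 + 1/5 = 1/5
(((Q + P) ⇒ (Q ⇒ Q)) · (P ⇒ Q)) ⇒ (¬P + ((P ⇒ Q) ⇒ Q)) = 1 ⇒ 1/5 = 1/5
This gives 1/5 ≠ 1.

No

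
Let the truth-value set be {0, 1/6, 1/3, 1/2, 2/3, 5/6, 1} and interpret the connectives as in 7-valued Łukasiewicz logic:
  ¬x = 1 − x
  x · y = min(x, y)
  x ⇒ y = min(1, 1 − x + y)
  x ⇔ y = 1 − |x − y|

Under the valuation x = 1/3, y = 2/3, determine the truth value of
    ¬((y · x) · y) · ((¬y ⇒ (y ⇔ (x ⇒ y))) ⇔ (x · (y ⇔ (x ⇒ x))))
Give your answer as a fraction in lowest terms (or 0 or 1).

y · x = 2/3 · 1/3 = 1/3
(y · x) · y = 1/3 · 2/3 = 1/3
¬((y · x) · y) = ¬1/3 = 2/3
¬y = ¬2/3 = 1/3
x ⇒ y = 1/3 ⇒ 2/3 = 1
y ⇔ (x ⇒ y) = 2/3 ⇔ 1 = 2/3
¬y ⇒ (y ⇔ (x ⇒ y)) = 1/3 ⇒ 2/3 = 1
x ⇒ x = 1/3 ⇒ 1/3 = 1
y ⇔ (x ⇒ x) = 2/3 ⇔ 1 = 2/3
x · (y ⇔ (x ⇒ x)) = 1/3 · 2/3 = 1/3
(¬y ⇒ (y ⇔ (x ⇒ y))) ⇔ (x · (y ⇔ (x ⇒ x))) = 1 ⇔ 1/3 = 1/3
¬((y · x) · y) · ((¬y ⇒ (y ⇔ (x ⇒ y))) ⇔ (x · (y ⇔ (x ⇒ x)))) = 2/3 · 1/3 = 1/3

1/3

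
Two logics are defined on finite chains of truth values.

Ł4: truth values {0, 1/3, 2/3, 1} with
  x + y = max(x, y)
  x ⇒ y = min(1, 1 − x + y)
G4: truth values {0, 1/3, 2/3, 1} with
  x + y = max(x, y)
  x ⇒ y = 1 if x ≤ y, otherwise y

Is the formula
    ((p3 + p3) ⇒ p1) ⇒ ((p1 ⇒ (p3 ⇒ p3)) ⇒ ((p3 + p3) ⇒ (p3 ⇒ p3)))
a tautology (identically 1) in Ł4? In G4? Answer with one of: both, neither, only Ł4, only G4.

both

In Ł4: every assignment gives 1 — tautology.
In G4: every assignment gives 1 — tautology.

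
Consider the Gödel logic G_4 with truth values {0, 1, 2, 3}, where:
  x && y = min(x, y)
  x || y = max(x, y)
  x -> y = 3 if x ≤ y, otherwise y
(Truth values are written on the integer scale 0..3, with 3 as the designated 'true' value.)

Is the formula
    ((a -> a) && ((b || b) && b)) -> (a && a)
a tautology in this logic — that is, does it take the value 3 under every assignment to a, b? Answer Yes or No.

No

Counterexample: take a = 0, b = 1.
a -> a = 0 -> 0 = 3
b || b = 1 || 1 = 1
(b || b) && b = 1 && 1 = 1
(a -> a) && ((b || b) && b) = 3 && 1 = 1
a && a = 0 && 0 = 0
((a -> a) && ((b || b) && b)) -> (a && a) = 1 -> 0 = 0
This gives 0 ≠ 3.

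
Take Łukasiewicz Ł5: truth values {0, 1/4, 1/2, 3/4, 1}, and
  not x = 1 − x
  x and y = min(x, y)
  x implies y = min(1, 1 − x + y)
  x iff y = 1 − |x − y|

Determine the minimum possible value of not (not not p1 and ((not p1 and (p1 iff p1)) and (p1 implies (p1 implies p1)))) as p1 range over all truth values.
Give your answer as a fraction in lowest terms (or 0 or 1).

1/2

Take p1 = 1/2:
not p1 = not 1/2 = 1/2
not not p1 = not 1/2 = 1/2
not p1 = not 1/2 = 1/2
p1 iff p1 = 1/2 iff 1/2 = 1
not p1 and (p1 iff p1) = 1/2 and 1 = 1/2
p1 implies p1 = 1/2 implies 1/2 = 1
p1 implies (p1 implies p1) = 1/2 implies 1 = 1
(not p1 and (p1 iff p1)) and (p1 implies (p1 implies p1)) = 1/2 and 1 = 1/2
not not p1 and ((not p1 and (p1 iff p1)) and (p1 implies (p1 implies p1))) = 1/2 and 1/2 = 1/2
not (not not p1 and ((not p1 and (p1 iff p1)) and (p1 implies (p1 implies p1)))) = not 1/2 = 1/2
No assignment yields a value below 1/2, so this is the minimum.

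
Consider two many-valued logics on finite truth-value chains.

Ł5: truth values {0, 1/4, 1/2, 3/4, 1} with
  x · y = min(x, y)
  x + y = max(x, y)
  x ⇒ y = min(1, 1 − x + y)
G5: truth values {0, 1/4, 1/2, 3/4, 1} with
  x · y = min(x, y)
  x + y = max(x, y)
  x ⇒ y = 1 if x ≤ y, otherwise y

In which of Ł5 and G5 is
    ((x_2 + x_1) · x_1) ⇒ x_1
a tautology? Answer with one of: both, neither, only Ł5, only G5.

In Ł5: every assignment gives 1 — tautology.
In G5: every assignment gives 1 — tautology.

both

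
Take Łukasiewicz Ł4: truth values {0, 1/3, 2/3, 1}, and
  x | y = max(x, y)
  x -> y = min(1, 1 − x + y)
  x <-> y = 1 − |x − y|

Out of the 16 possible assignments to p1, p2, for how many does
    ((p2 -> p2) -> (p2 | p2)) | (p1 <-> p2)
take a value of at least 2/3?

13

p1 = 0, p2 = 0 ↦ 1  ≥
p1 = 0, p2 = 1/3 ↦ 2/3  ≥
p1 = 0, p2 = 2/3 ↦ 2/3  ≥
p1 = 0, p2 = 1 ↦ 1  ≥
p1 = 1/3, p2 = 0 ↦ 2/3  ≥
p1 = 1/3, p2 = 1/3 ↦ 1  ≥
p1 = 1/3, p2 = 2/3 ↦ 2/3  ≥
p1 = 1/3, p2 = 1 ↦ 1  ≥
p1 = 2/3, p2 = 0 ↦ 1/3  <
p1 = 2/3, p2 = 1/3 ↦ 2/3  ≥
p1 = 2/3, p2 = 2/3 ↦ 1  ≥
p1 = 2/3, p2 = 1 ↦ 1  ≥
p1 = 1, p2 = 0 ↦ 0  <
p1 = 1, p2 = 1/3 ↦ 1/3  <
p1 = 1, p2 = 2/3 ↦ 2/3  ≥
p1 = 1, p2 = 1 ↦ 1  ≥
So 13 of the 16 assignments meet the threshold.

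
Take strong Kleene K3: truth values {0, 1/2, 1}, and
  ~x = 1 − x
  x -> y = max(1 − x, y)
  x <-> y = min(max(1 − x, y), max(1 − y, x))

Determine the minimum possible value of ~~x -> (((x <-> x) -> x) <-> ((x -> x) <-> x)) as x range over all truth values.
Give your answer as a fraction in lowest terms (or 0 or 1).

1/2

Take x = 1/2:
~x = ~1/2 = 1/2
~~x = ~1/2 = 1/2
x <-> x = 1/2 <-> 1/2 = 1/2
(x <-> x) -> x = 1/2 -> 1/2 = 1/2
x -> x = 1/2 -> 1/2 = 1/2
(x -> x) <-> x = 1/2 <-> 1/2 = 1/2
((x <-> x) -> x) <-> ((x -> x) <-> x) = 1/2 <-> 1/2 = 1/2
~~x -> (((x <-> x) -> x) <-> ((x -> x) <-> x)) = 1/2 -> 1/2 = 1/2
No assignment yields a value below 1/2, so this is the minimum.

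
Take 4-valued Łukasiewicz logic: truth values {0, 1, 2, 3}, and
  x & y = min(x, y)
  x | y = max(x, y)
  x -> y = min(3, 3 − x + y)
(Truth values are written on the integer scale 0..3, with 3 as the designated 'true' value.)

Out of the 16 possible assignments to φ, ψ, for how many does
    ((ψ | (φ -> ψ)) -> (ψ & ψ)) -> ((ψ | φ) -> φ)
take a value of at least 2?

φ = 0, ψ = 0 ↦ 3  ≥
φ = 0, ψ = 1 ↦ 3  ≥
φ = 0, ψ = 2 ↦ 2  ≥
φ = 0, ψ = 3 ↦ 0  <
φ = 1, ψ = 0 ↦ 3  ≥
φ = 1, ψ = 1 ↦ 3  ≥
φ = 1, ψ = 2 ↦ 3  ≥
φ = 1, ψ = 3 ↦ 1  <
φ = 2, ψ = 0 ↦ 3  ≥
φ = 2, ψ = 1 ↦ 3  ≥
φ = 2, ψ = 2 ↦ 3  ≥
φ = 2, ψ = 3 ↦ 2  ≥
φ = 3, ψ = 0 ↦ 3  ≥
φ = 3, ψ = 1 ↦ 3  ≥
φ = 3, ψ = 2 ↦ 3  ≥
φ = 3, ψ = 3 ↦ 3  ≥
So 14 of the 16 assignments meet the threshold.

14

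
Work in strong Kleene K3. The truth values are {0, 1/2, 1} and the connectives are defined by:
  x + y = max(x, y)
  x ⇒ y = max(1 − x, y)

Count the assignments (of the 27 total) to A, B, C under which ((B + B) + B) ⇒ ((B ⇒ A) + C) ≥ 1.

value 1: 19 assignments (counts)
value 1/2: 7 assignments
value 0: 1 assignment
So 19 of the 27 assignments meet the threshold.

19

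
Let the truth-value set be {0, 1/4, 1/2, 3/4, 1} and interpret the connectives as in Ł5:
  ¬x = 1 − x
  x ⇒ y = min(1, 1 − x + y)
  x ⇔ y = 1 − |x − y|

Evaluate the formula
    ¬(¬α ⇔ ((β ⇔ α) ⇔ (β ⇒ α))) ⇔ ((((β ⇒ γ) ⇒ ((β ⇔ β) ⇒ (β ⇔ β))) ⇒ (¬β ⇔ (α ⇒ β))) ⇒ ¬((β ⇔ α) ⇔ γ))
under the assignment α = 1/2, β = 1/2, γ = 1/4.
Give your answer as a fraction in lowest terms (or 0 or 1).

1/2

¬α = ¬1/2 = 1/2
β ⇔ α = 1/2 ⇔ 1/2 = 1
β ⇒ α = 1/2 ⇒ 1/2 = 1
(β ⇔ α) ⇔ (β ⇒ α) = 1 ⇔ 1 = 1
¬α ⇔ ((β ⇔ α) ⇔ (β ⇒ α)) = 1/2 ⇔ 1 = 1/2
¬(¬α ⇔ ((β ⇔ α) ⇔ (β ⇒ α))) = ¬1/2 = 1/2
β ⇒ γ = 1/2 ⇒ 1/4 = 3/4
β ⇔ β = 1/2 ⇔ 1/2 = 1
β ⇔ β = 1/2 ⇔ 1/2 = 1
(β ⇔ β) ⇒ (β ⇔ β) = 1 ⇒ 1 = 1
(β ⇒ γ) ⇒ ((β ⇔ β) ⇒ (β ⇔ β)) = 3/4 ⇒ 1 = 1
¬β = ¬1/2 = 1/2
α ⇒ β = 1/2 ⇒ 1/2 = 1
¬β ⇔ (α ⇒ β) = 1/2 ⇔ 1 = 1/2
((β ⇒ γ) ⇒ ((β ⇔ β) ⇒ (β ⇔ β))) ⇒ (¬β ⇔ (α ⇒ β)) = 1 ⇒ 1/2 = 1/2
β ⇔ α = 1/2 ⇔ 1/2 = 1
(β ⇔ α) ⇔ γ = 1 ⇔ 1/4 = 1/4
¬((β ⇔ α) ⇔ γ) = ¬1/4 = 3/4
(((β ⇒ γ) ⇒ ((β ⇔ β) ⇒ (β ⇔ β))) ⇒ (¬β ⇔ (α ⇒ β))) ⇒ ¬((β ⇔ α) ⇔ γ) = 1/2 ⇒ 3/4 = 1
¬(¬α ⇔ ((β ⇔ α) ⇔ (β ⇒ α))) ⇔ ((((β ⇒ γ) ⇒ ((β ⇔ β) ⇒ (β ⇔ β))) ⇒ (¬β ⇔ (α ⇒ β))) ⇒ ¬((β ⇔ α) ⇔ γ)) = 1/2 ⇔ 1 = 1/2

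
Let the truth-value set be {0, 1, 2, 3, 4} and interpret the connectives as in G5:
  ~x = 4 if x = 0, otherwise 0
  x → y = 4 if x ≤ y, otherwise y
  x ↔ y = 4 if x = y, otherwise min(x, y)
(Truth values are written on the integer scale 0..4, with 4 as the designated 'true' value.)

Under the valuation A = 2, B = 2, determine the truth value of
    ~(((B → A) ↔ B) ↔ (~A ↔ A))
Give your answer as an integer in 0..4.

B → A = 2 → 2 = 4
(B → A) ↔ B = 4 ↔ 2 = 2
~A = ~2 = 0
~A ↔ A = 0 ↔ 2 = 0
((B → A) ↔ B) ↔ (~A ↔ A) = 2 ↔ 0 = 0
~(((B → A) ↔ B) ↔ (~A ↔ A)) = ~0 = 4

4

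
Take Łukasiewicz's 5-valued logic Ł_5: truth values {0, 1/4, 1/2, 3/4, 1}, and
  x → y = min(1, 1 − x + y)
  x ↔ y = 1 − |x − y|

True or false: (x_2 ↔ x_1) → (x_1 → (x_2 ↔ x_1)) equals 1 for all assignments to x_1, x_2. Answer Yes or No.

At x_1 = 1, x_2 = 3/4, for instance:
x_2 ↔ x_1 = 3/4 ↔ 1 = 3/4
x_1 → (x_2 ↔ x_1) = 1 → 3/4 = 3/4
(x_2 ↔ x_1) → (x_1 → (x_2 ↔ x_1)) = 3/4 → 3/4 = 1
and checking the remaining 24 assignments likewise gives ≥ 1 in every case.

Yes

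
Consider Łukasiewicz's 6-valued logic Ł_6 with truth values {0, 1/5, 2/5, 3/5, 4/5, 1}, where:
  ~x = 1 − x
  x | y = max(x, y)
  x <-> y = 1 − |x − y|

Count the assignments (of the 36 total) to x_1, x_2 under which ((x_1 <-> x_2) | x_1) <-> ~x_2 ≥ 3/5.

28

value 1: 9 assignments (counts)
value 4/5: 11 assignments (counts)
value 3/5: 8 assignments (counts)
value 2/5: 4 assignments
value 1/5: 3 assignments
value 0: 1 assignment
So 28 of the 36 assignments meet the threshold.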